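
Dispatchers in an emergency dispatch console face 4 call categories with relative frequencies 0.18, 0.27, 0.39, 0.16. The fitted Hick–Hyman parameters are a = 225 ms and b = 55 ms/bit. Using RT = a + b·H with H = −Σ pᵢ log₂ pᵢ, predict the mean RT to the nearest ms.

H = 0.18·log₂(1/0.18) + 0.27·log₂(1/0.27) + 0.39·log₂(1/0.39) + 0.16·log₂(1/0.16) = 1.9081 bits.
RT = 225 + 55 × 1.9081 = 329.95 ms.

330 ms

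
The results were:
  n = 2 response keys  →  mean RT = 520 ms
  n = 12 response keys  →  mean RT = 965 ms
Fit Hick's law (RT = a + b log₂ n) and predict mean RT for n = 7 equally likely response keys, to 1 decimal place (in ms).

831.1 ms

Fit slope and intercept:
  b = (965 − 520) / (log₂ 12 − log₂ 2) = 445 / (3.5850 − 1) = 172.149 ms/bit
  a = 520 − 172.149 × 1 = 347.851 ms
Then RT(7) = 347.851 + 172.149 × log₂ 7 = 347.851 + 172.149 × 2.8074 ≈ 831.135 ms.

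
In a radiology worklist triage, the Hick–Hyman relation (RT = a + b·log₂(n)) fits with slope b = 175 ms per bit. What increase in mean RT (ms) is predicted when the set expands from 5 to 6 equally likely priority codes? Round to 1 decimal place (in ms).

The intercept a cancels: ΔRT = b·(log₂ n₂ − log₂ n₁) = b·log₂(n₂/n₁).
log₂(6) − log₂(5) = 2.5850 − 2.3219 = 0.2630.
ΔRT = 175 × 0.2630 = 46.031 ms.

46.0 ms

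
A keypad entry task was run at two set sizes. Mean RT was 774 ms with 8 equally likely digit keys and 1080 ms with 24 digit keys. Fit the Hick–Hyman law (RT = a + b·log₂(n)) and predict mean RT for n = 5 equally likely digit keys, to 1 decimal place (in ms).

643.1 ms

RT is linear in log₂ n, so two points fix the line:
  b = (1080 − 774) / (log₂ 24 − log₂ 8) = 306 / (4.5850 − 3) = 193.065 ms/bit
  a = 774 − 193.065 × 3 = 194.806 ms
Then RT(5) = 194.806 + 193.065 × log₂ 5 = 194.806 + 193.065 × 2.3219 ≈ 643.088 ms.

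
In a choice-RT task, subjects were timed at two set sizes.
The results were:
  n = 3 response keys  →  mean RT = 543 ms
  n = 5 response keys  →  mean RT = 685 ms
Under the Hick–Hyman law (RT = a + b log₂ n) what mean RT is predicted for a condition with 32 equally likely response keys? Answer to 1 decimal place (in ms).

1201.0 ms

RT is linear in log₂ n, so two points fix the line:
  b = (685 − 543) / (log₂ 5 − log₂ 3) = 142 / (2.3219 − 1.5850) = 192.682 ms/bit
  a = 543 − 192.682 × 1.5850 = 237.606 ms
Then RT(32) = 237.606 + 192.682 × log₂ 32 = 237.606 + 192.682 × 5 ≈ 1201.016 ms.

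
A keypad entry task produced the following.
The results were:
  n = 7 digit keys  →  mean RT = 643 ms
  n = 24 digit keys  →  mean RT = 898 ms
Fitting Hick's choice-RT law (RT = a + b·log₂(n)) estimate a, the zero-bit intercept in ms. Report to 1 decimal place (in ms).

240.3 ms

Slope: b = (898 − 643) / (log₂ 24 − log₂ 7) = 255/1.7776 = 143.451 ms/bit.
a = RT₁ − b·log₂ n₁ = 643 − 143.451 × 2.8074 = 240.281 ms.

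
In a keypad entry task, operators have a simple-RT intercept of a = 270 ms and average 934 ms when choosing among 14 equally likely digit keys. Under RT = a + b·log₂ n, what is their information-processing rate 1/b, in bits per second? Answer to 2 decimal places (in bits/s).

5.73 bits/s

b = (934 − 270)/log₂ 14 = 664/3.8074 = 174.399 ms per bit = 0.17440 s/bit; the reciprocal is 5.734 bits/s.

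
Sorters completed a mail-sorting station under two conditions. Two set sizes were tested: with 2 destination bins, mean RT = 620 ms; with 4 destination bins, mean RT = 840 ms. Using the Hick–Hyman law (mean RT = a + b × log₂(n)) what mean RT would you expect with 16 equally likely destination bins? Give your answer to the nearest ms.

With log₂ n on the abscissa the relation is linear; from the two conditions:
  b = (840 − 620) / (log₂ 4 − log₂ 2) = 220 / (2 − 1) = 220 ms/bit
  a = 620 − 220 × 1 = 400 ms
Then RT(16) = 400 + 220 × log₂ 16 = 400 + 220 × 4 ≈ 1280.000 ms.

1280 ms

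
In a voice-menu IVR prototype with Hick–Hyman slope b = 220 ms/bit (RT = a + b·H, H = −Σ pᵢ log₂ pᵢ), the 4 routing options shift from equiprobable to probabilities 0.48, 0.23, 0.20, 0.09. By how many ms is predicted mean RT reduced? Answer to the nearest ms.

Equiprobable entropy H₀ = log₂ 4 = 2.0000 bits.
Skewed entropy H = −Σ pᵢ log₂ pᵢ = 1.7730 bits.
ΔRT = b·(H₀ − H) = 220 × 0.2270 = 49.95 ms.

50 ms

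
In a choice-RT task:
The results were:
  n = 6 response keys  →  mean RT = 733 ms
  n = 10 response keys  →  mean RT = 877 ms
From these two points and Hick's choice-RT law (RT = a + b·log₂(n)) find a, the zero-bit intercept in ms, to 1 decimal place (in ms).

b = (RT₂ − RT₁)/(log₂ n₂ − log₂ n₁) = (877 − 733)/(3.3219 − 2.5850) = 195.396 ms/bit.
a = RT₁ − b·log₂ n₁ = 733 − 195.396 × 2.5850 = 227.909 ms.

227.9 ms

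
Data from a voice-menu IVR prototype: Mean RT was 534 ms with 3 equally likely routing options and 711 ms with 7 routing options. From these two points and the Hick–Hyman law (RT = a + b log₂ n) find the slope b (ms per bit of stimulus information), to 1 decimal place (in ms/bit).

The slope on a log₂ axis is (711 − 534) / (2.8074 − 1.5850) = 144.798 ms/bit.

144.8 ms/bit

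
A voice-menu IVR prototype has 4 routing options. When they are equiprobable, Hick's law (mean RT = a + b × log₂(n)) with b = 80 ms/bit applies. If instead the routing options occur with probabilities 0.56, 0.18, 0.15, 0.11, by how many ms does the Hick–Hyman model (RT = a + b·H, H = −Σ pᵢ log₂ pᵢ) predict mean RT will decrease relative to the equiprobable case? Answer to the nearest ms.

The RT saving is b·ΔH. Equiprobable H₀ = log₂(4) = 2.0000 bits; with the given probabilities H = 1.6746 bits.
b·(H₀ − H) = 80 × (2.0000 − 1.6746) = 26.03 ms.

26 ms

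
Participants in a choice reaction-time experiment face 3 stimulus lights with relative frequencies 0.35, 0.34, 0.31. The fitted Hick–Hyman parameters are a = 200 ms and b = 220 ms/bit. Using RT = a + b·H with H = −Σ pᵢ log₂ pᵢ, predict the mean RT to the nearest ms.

H = 0.35·log₂(1/0.35) + 0.34·log₂(1/0.34) + 0.31·log₂(1/0.31) = 1.5831 bits.
RT = 200 + 220 × 1.5831 = 548.28 ms.

548 ms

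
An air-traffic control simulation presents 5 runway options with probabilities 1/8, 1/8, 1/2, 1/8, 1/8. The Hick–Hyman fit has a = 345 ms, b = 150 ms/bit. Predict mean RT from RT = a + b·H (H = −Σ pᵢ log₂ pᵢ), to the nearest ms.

H = −Σ pᵢ log₂ pᵢ = 0.125·3 + 0.125·3 + 0.5·1 + 0.125·3 + 0.125·3 = 2.000 bits.
RT = 345 + 150 × 2.000 = 645.00 ms.

645 ms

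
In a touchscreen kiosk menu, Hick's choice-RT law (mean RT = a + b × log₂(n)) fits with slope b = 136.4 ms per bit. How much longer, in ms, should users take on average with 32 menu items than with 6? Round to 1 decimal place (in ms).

329.4 ms

The intercept a cancels: ΔRT = b·(log₂ n₂ − log₂ n₁) = b·log₂(n₂/n₁).
log₂(32) − log₂(6) = 5 − 2.5850 = 2.4150.
ΔRT = 136.4 × 2.4150 = 329.411 ms.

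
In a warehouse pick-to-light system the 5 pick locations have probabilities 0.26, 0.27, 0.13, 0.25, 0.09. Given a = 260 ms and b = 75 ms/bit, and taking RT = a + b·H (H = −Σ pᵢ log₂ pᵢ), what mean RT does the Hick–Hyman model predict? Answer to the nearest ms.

H = 0.26·log₂(1/0.26) + 0.27·log₂(1/0.27) + 0.13·log₂(1/0.13) + 0.25·log₂(1/0.25) + 0.09·log₂(1/0.09) = 2.2106 bits.
RT = 260 + 75 × 2.2106 = 425.80 ms.

426 ms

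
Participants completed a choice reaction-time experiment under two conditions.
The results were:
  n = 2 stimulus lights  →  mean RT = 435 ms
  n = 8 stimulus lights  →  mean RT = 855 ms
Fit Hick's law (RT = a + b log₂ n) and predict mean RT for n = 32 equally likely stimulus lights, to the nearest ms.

With log₂ n on the abscissa the relation is linear; from the two conditions:
  b = (855 − 435) / (log₂ 8 − log₂ 2) = 420 / (3 − 1) = 210 ms/bit
  a = 435 − 210 × 1 = 225 ms
Then RT(32) = 225 + 210 × log₂ 32 = 225 + 210 × 5 ≈ 1275.000 ms.

1275 ms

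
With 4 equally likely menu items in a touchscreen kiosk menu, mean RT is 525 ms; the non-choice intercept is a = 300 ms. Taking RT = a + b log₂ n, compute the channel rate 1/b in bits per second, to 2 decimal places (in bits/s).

b = (525 − 300)/log₂ 4 = 225/2 = 112.500 ms per bit = 0.11250 s/bit; the reciprocal is 8.889 bits/s.

8.89 bits/s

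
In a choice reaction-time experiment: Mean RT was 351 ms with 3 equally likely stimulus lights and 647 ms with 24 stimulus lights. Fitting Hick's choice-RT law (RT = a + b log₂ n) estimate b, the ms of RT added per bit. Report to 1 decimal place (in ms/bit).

98.7 ms/bit

b = (RT₂ − RT₁)/(log₂ n₂ − log₂ n₁) = (647 − 351)/(4.5850 − 1.5850) = 98.667 ms/bit.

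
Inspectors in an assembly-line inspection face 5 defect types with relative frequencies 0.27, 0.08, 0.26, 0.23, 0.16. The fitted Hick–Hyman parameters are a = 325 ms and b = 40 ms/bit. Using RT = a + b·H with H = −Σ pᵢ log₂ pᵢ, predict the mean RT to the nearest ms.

Entropy contributions −pᵢ log₂ pᵢ: 0.5100, 0.2915, 0.5053, 0.4877, 0.4230; sum H = 2.2175 bits.
RT = a + bH = 325 + 40·2.2175 = 413.70 ms.

414 ms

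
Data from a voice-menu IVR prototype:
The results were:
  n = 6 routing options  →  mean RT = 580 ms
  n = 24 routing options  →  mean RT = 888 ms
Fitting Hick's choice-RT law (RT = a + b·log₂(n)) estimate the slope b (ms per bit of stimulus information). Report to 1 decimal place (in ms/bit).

154.0 ms/bit

b = (RT₂ − RT₁)/(log₂ n₂ − log₂ n₁) = (888 − 580)/(4.5850 − 2.5850) = 154.000 ms/bit.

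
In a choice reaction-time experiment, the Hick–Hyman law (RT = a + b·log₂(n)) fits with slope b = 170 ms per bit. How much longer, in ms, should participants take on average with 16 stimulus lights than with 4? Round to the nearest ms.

340 ms

ΔRT = (a + b log₂ n₂) − (a + b log₂ n₁) = b·(log₂ n₂ − log₂ n₁).
log₂(16) − log₂(4) = log₂(16/4) = log₂(4) = 2.
ΔRT = 170 × 2.0000 = 340.000 ms.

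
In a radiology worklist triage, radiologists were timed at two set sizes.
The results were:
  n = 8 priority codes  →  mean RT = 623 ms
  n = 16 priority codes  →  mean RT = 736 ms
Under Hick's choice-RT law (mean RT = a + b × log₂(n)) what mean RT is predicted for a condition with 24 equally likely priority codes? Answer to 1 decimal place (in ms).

802.1 ms

With log₂ n on the abscissa the relation is linear; from the two conditions:
  b = (736 − 623) / (log₂ 16 − log₂ 8) = 113 / (4 − 3) = 113.000 ms/bit
  a = 623 − 113.000 × 3 = 284.000 ms
Then RT(24) = 284.000 + 113.000 × log₂ 24 = 284.000 + 113.000 × 4.5850 ≈ 802.101 ms.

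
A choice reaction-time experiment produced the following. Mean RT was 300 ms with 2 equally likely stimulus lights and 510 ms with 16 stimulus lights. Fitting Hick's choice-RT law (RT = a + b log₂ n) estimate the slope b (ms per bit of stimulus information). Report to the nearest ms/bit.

The slope on a log₂ axis is (510 − 300) / (4 − 1) = 70 ms/bit.

70 ms/bit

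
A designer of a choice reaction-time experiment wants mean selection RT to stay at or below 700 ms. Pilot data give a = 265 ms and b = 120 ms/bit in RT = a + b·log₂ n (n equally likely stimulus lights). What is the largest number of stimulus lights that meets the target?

120·log₂ n ≤ 700 − 265 = 435, giving log₂ n ≤ 3.6250 and n ≤ 12.338. The largest whole number is 12.

12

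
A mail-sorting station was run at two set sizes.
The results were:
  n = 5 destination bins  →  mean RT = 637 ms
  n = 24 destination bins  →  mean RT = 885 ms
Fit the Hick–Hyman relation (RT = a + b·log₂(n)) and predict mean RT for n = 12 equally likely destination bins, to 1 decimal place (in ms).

Fit slope and intercept:
  b = (885 − 637) / (log₂ 24 − log₂ 5) = 248 / (4.5850 − 2.3219) = 109.587 ms/bit
  a = 637 − 109.587 × 2.3219 = 382.546 ms
Then RT(12) = 382.546 + 109.587 × log₂ 12 = 382.546 + 109.587 × 3.5850 ≈ 775.413 ms.

775.4 ms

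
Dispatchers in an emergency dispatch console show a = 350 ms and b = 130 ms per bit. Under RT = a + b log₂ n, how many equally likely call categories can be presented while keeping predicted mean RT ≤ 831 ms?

12

Information budget: (831 − 350)/130 = 3.7000 bits, so n ≤ 2^3.7000 = 12.996 → at most 12.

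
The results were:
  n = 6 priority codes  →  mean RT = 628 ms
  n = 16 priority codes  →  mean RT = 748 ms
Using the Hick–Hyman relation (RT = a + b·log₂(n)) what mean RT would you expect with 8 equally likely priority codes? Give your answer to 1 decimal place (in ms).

663.2 ms

With log₂ n on the abscissa the relation is linear; from the two conditions:
  b = (748 − 628) / (log₂ 16 − log₂ 6) = 120 / (4 − 2.5850) = 84.803 ms/bit
  a = 628 − 84.803 × 2.5850 = 408.786 ms
Then RT(8) = 408.786 + 84.803 × log₂ 8 = 408.786 + 84.803 × 3 ≈ 663.197 ms.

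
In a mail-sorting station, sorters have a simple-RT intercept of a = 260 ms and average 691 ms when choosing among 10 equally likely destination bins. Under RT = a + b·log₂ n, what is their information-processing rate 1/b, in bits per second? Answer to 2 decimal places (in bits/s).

b = (691 − 260)/log₂ 10 = 431/3.3219 = 129.744 ms per bit = 0.12974 s/bit; the reciprocal is 7.707 bits/s.

7.71 bits/s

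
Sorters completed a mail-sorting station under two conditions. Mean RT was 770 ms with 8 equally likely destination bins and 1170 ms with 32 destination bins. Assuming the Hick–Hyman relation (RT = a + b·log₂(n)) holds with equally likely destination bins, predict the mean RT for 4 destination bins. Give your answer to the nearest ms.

570 ms

Solve the two-equation system in a and b:
  b = (1170 − 770) / (log₂ 32 − log₂ 8) = 400 / (5 − 3) = 200 ms/bit
  a = 770 − 200 × 3 = 170 ms
Then RT(4) = 170 + 200 × log₂ 4 = 170 + 200 × 2 ≈ 570.000 ms.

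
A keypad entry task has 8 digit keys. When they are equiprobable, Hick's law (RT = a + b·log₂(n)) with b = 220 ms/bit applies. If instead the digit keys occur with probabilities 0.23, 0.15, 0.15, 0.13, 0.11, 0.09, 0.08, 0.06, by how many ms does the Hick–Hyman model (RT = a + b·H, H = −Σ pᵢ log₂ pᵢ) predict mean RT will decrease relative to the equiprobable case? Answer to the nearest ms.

The RT saving is b·ΔH. Equiprobable H₀ = log₂(8) = 3.0000 bits; with the given probabilities H = 2.8894 bits.
b·(H₀ − H) = 220 × (3.0000 − 2.8894) = 24.34 ms.

24 ms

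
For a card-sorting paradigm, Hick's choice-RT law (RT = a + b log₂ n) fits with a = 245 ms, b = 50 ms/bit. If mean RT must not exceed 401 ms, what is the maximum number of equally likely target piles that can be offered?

50·log₂ n ≤ 401 − 245 = 156, giving log₂ n ≤ 3.1200 and n ≤ 8.694. The largest whole number is 8.

8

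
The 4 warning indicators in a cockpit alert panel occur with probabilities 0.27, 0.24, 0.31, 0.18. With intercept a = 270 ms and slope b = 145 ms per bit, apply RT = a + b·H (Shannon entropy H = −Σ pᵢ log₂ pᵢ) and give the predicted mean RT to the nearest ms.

556 ms

Entropy contributions −pᵢ log₂ pᵢ: 0.5100, 0.4941, 0.5238, 0.4453; sum H = 1.9733 bits.
RT = a + bH = 270 + 145·1.9733 = 556.12 ms.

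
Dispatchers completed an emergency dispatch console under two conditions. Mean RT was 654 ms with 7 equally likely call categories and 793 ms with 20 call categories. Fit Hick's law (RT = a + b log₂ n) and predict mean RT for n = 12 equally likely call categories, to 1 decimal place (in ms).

Fit slope and intercept:
  b = (793 − 654) / (log₂ 20 − log₂ 7) = 139 / (4.3219 − 2.8074) = 91.775 ms/bit
  a = 654 − 91.775 × 2.8074 = 396.355 ms
Then RT(12) = 396.355 + 91.775 × log₂ 12 = 396.355 + 91.775 × 3.5850 ≈ 725.365 ms.

725.4 ms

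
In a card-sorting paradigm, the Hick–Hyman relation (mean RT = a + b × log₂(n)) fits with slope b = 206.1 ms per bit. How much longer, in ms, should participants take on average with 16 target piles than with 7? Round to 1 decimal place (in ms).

245.8 ms

ΔRT = (a + b log₂ n₂) − (a + b log₂ n₁) = b·(log₂ n₂ − log₂ n₁).
log₂(16) − log₂(7) = 4 − 2.8074 = 1.1926.
ΔRT = 206.1 × 1.1926 = 245.804 ms.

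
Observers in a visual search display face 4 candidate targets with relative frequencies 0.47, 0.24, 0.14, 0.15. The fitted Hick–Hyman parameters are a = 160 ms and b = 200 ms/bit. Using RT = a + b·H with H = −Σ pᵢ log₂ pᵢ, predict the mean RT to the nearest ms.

523 ms

Entropy contributions −pᵢ log₂ pᵢ: 0.5120, 0.4941, 0.3971, 0.4105; sum H = 1.8137 bits.
RT = a + bH = 160 + 200·1.8137 = 522.75 ms.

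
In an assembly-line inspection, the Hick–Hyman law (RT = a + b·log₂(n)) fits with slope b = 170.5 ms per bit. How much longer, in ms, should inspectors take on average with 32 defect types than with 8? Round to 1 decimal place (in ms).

341.0 ms

ΔRT = (a + b log₂ n₂) − (a + b log₂ n₁) = b·(log₂ n₂ − log₂ n₁).
log₂(32) − log₂(8) = log₂(32/8) = log₂(4) = 2.
ΔRT = 170.5 × 2.0000 = 341.000 ms.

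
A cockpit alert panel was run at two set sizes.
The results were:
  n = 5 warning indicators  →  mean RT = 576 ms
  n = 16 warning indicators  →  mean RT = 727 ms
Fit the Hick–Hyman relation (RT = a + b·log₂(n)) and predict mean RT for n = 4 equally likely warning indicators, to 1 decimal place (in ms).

RT is linear in log₂ n, so two points fix the line:
  b = (727 − 576) / (log₂ 16 − log₂ 5) = 151 / (4 − 2.3219) = 89.984 ms/bit
  a = 576 − 89.984 × 2.3219 = 367.063 ms
Then RT(4) = 367.063 + 89.984 × log₂ 4 = 367.063 + 89.984 × 2 ≈ 547.032 ms.

547.0 ms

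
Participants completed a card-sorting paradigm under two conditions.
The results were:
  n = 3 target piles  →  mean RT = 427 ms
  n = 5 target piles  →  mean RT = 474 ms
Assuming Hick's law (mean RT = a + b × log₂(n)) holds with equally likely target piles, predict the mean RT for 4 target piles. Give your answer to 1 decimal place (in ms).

Solve the two-equation system in a and b:
  b = (474 − 427) / (log₂ 5 − log₂ 3) = 47 / (2.3219 − 1.5850) = 63.775 ms/bit
  a = 427 − 63.775 × 1.5850 = 325.919 ms
Then RT(4) = 325.919 + 63.775 × log₂ 4 = 325.919 + 63.775 × 2 ≈ 453.469 ms.

453.5 ms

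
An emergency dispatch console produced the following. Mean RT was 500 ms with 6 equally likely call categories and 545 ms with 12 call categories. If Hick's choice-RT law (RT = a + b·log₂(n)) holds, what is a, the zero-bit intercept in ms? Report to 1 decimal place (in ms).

Slope: b = (545 − 500) / (log₂ 12 − log₂ 6) = 45/1.0000 = 45.000 ms/bit.
Intercept: a = 500 − 45.000·log₂(6) = 383.677 ms.

383.7 ms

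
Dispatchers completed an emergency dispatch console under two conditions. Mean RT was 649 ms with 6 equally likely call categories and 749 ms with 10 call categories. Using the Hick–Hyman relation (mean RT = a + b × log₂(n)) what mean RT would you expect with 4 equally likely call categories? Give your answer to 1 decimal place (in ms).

Solve the two-equation system in a and b:
  b = (749 − 649) / (log₂ 10 − log₂ 6) = 100 / (3.3219 − 2.5850) = 135.692 ms/bit
  a = 649 − 135.692 × 2.5850 = 298.242 ms
Then RT(4) = 298.242 + 135.692 × log₂ 4 = 298.242 + 135.692 × 2 ≈ 569.626 ms.

569.6 ms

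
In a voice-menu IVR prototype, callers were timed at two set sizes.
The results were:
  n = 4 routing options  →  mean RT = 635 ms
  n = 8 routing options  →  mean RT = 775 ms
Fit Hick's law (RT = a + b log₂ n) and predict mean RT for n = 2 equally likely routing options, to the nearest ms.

With log₂ n on the abscissa the relation is linear; from the two conditions:
  b = (775 − 635) / (log₂ 8 − log₂ 4) = 140 / (3 − 2) = 140 ms/bit
  a = 635 − 140 × 2 = 355 ms
Then RT(2) = 355 + 140 × log₂ 2 = 355 + 140 × 1 ≈ 495.000 ms.

495 ms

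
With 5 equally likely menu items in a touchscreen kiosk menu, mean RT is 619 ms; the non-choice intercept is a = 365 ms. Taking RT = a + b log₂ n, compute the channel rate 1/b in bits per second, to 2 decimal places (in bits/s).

9.14 bits/s

b = (619 − 365)/log₂ 5 = 254/2.3219 = 109.392 ms per bit = 0.10939 s/bit; the reciprocal is 9.141 bits/s.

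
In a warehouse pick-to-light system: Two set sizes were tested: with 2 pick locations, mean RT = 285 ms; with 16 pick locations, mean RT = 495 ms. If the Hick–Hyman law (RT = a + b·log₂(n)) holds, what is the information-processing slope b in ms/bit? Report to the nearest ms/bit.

70 ms/bit

b = (RT₂ − RT₁)/(log₂ n₂ − log₂ n₁) = (495 − 285)/(4 − 1) = 70 ms/bit.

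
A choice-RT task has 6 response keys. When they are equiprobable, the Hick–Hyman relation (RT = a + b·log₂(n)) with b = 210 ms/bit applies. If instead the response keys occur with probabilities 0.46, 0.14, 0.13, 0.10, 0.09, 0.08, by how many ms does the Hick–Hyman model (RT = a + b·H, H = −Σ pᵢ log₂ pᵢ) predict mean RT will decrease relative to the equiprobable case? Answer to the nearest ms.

74 ms

The RT saving is b·ΔH. Equiprobable H₀ = log₂(6) = 2.5850 bits; with the given probabilities H = 2.2314 bits.
b·(H₀ − H) = 210 × (2.5850 − 2.2314) = 74.24 ms.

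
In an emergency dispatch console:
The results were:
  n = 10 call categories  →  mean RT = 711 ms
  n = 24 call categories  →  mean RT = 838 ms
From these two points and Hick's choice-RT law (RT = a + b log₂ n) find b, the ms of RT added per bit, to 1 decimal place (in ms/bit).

100.6 ms/bit

Slope: b = (838 − 711) / (log₂ 24 − log₂ 10) = 127/1.2630 = 100.551 ms/bit.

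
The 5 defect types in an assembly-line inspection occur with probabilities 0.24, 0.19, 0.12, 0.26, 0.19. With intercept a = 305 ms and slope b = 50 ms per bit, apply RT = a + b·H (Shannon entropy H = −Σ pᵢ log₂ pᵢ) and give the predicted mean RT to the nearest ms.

H = 0.24·log₂(1/0.24) + 0.19·log₂(1/0.19) + 0.12·log₂(1/0.12) + 0.26·log₂(1/0.26) + 0.19·log₂(1/0.19) = 2.2769 bits.
RT = 305 + 50 × 2.2769 = 418.85 ms.

419 ms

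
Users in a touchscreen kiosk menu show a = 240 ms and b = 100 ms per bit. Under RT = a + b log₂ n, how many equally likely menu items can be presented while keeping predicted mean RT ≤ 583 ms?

10

Information budget: (583 − 240)/100 = 3.4300 bits, so n ≤ 2^3.4300 = 10.778 → at most 10.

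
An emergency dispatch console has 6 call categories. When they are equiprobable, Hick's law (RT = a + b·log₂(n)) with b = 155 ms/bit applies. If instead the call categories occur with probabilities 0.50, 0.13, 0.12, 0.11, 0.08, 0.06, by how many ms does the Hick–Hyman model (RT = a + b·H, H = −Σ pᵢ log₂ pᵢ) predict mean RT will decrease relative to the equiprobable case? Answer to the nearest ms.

The RT saving is b·ΔH. Equiprobable H₀ = log₂(6) = 2.5850 bits; with the given probabilities H = 2.1350 bits.
b·(H₀ − H) = 155 × (2.5850 − 2.1350) = 69.74 ms.

70 ms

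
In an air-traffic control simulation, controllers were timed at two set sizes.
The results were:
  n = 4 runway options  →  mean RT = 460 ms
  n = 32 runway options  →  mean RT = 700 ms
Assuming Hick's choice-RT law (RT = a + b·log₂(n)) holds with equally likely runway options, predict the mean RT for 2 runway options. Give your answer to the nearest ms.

380 ms

With log₂ n on the abscissa the relation is linear; from the two conditions:
  b = (700 − 460) / (log₂ 32 − log₂ 4) = 240 / (5 − 2) = 80 ms/bit
  a = 460 − 80 × 2 = 300 ms
Then RT(2) = 300 + 80 × log₂ 2 = 300 + 80 × 1 ≈ 380.000 ms.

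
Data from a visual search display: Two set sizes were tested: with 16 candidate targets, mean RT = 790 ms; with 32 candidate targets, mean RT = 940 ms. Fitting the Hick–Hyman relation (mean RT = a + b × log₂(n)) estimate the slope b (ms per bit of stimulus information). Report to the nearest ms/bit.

The slope on a log₂ axis is (940 − 790) / (5 − 4) = 150 ms/bit.

150 ms/bit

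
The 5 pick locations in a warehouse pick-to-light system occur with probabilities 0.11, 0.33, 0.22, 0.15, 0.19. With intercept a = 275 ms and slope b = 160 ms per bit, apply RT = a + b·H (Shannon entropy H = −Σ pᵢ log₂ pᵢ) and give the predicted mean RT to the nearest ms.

H = 0.11·log₂(1/0.11) + 0.33·log₂(1/0.33) + 0.22·log₂(1/0.22) + 0.15·log₂(1/0.15) + 0.19·log₂(1/0.19) = 2.2245 bits.
RT = 275 + 160 × 2.2245 = 630.91 ms.

631 ms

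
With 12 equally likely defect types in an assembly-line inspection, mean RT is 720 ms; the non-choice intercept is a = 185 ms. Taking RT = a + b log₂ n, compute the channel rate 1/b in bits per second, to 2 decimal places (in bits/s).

6.70 bits/s

Choice component = 720 − 185 = 535 ms over log₂(12) = 3.5850 bits.
b = 535 / 3.5850 = 149.234 ms/bit, so 1/b = 6.701 bits/s.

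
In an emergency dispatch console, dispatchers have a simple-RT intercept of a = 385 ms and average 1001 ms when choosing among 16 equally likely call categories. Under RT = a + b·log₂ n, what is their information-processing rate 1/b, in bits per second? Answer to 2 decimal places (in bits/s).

6.49 bits/s

b = (1001 − 385)/log₂ 16 = 616/4 = 154.000 ms per bit = 0.15400 s/bit; the reciprocal is 6.494 bits/s.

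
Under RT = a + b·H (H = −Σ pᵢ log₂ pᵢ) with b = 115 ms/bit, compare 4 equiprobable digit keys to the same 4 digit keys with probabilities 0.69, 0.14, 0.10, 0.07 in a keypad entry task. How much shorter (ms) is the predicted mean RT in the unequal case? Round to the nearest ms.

73 ms

Equiprobable entropy H₀ = log₂ 4 = 2.0000 bits.
Skewed entropy H = −Σ pᵢ log₂ pᵢ = 1.3672 bits.
ΔRT = b·(H₀ − H) = 115 × 0.6328 = 72.77 ms.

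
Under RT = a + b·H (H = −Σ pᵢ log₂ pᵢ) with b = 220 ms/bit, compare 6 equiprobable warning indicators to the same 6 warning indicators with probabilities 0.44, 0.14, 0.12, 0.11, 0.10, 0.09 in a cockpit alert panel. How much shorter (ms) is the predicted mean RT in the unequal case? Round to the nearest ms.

67 ms

Equiprobable entropy H₀ = log₂ 6 = 2.5850 bits.
Skewed entropy H = −Σ pᵢ log₂ pᵢ = 2.2805 bits.
ΔRT = b·(H₀ − H) = 220 × 0.3045 = 66.99 ms.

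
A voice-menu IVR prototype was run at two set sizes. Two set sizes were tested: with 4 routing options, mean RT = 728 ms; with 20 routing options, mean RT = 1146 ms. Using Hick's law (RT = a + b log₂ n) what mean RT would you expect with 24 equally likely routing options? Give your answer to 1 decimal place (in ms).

With log₂ n on the abscissa the relation is linear; from the two conditions:
  b = (1146 − 728) / (log₂ 20 − log₂ 4) = 418 / (4.3219 − 2) = 180.023 ms/bit
  a = 728 − 180.023 × 2 = 367.954 ms
Then RT(24) = 367.954 + 180.023 × log₂ 24 = 367.954 + 180.023 × 4.5850 ≈ 1193.352 ms.

1193.4 ms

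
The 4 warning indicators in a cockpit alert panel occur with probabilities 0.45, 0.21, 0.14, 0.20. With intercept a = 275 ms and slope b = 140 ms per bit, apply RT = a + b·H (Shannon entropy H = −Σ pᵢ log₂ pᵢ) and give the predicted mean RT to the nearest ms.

Entropy contributions −pᵢ log₂ pᵢ: 0.5184, 0.4728, 0.3971, 0.4644; sum H = 1.8527 bits.
RT = a + bH = 275 + 140·1.8527 = 534.38 ms.

534 ms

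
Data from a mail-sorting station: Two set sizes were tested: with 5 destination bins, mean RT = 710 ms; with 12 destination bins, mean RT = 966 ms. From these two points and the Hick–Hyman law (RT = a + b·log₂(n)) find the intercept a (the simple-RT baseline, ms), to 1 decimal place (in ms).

Slope: b = (966 − 710) / (log₂ 12 − log₂ 5) = 256/1.2630 = 202.686 ms/bit.
a = RT₁ − b·log₂ n₁ = 710 − 202.686 × 2.3219 = 239.377 ms.

239.4 ms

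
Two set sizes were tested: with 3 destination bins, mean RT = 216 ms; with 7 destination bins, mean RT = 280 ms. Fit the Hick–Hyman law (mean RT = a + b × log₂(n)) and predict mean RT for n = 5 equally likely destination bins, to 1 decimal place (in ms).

With log₂ n on the abscissa the relation is linear; from the two conditions:
  b = (280 − 216) / (log₂ 7 − log₂ 3) = 64 / (2.8074 − 1.5850) = 52.356 ms/bit
  a = 216 − 52.356 × 1.5850 = 133.017 ms
Then RT(5) = 133.017 + 52.356 × log₂ 5 = 133.017 + 52.356 × 2.3219 ≈ 254.585 ms.

254.6 ms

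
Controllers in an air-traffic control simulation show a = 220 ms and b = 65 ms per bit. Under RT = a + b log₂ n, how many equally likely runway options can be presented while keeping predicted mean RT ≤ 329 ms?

Set 220 + 65·log₂ n ≤ 329 → log₂ n ≤ (329 − 220)/65 = 1.6769.
So n ≤ 2^1.6769 = 3.197; the largest integer n is 3.

3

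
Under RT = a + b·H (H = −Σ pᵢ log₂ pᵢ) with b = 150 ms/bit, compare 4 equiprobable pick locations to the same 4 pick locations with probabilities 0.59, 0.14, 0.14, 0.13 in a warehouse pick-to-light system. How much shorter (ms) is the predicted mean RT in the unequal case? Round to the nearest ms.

The RT saving is b·ΔH. Equiprobable H₀ = log₂(4) = 2.0000 bits; with the given probabilities H = 1.6260 bits.
b·(H₀ − H) = 150 × (2.0000 − 1.6260) = 56.10 ms.

56 ms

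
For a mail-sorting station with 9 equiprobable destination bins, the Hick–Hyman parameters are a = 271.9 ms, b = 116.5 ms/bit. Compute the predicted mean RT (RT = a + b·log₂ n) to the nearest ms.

641 ms

log₂(9) = 3.1699 bits, so RT = 271.9 + 116.5 × 3.1699 ≈ 641.196 ms.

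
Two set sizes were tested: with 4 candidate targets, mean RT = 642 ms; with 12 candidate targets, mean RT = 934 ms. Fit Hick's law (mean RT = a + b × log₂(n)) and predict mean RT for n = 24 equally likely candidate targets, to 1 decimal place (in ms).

1118.2 ms

Solve the two-equation system in a and b:
  b = (934 − 642) / (log₂ 12 − log₂ 4) = 292 / (3.5850 − 2) = 184.231 ms/bit
  a = 642 − 184.231 × 2 = 273.537 ms
Then RT(24) = 273.537 + 184.231 × log₂ 24 = 273.537 + 184.231 × 4.5850 ≈ 1118.231 ms.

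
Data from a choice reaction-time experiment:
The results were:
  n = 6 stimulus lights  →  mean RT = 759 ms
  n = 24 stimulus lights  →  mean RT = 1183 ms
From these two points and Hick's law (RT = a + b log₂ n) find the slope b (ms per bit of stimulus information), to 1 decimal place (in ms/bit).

212.0 ms/bit

b = (RT₂ − RT₁)/(log₂ n₂ − log₂ n₁) = (1183 − 759)/(4.5850 − 2.5850) = 212.000 ms/bit.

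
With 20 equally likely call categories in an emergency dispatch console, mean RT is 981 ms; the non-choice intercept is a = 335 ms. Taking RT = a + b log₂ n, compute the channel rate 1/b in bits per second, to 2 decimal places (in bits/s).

Choice component = 981 − 335 = 646 ms over log₂(20) = 4.3219 bits.
b = 646 / 4.3219 = 149.470 ms/bit, so 1/b = 6.690 bits/s.

6.69 bits/s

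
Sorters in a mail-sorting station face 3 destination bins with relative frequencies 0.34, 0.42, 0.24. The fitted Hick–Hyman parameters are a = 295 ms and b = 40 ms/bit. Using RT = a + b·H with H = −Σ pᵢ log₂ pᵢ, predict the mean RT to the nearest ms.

357 ms

H = 0.34·log₂(1/0.34) + 0.42·log₂(1/0.42) + 0.24·log₂(1/0.24) = 1.5490 bits.
RT = 295 + 40 × 1.5490 = 356.96 ms.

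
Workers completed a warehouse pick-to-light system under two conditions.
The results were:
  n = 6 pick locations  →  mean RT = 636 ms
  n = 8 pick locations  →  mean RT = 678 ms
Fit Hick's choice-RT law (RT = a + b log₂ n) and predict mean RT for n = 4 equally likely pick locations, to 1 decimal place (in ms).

576.8 ms

RT is linear in log₂ n, so two points fix the line:
  b = (678 − 636) / (log₂ 8 − log₂ 6) = 42 / (3 − 2.5850) = 101.196 ms/bit
  a = 636 − 101.196 × 2.5850 = 374.413 ms
Then RT(4) = 374.413 + 101.196 × log₂ 4 = 374.413 + 101.196 × 2 ≈ 576.804 ms.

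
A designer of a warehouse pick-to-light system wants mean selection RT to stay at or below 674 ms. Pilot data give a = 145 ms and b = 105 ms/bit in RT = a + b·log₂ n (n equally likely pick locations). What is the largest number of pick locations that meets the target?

32

Information budget: (674 − 145)/105 = 5.0381 bits, so n ≤ 2^5.0381 = 32.856 → at most 32.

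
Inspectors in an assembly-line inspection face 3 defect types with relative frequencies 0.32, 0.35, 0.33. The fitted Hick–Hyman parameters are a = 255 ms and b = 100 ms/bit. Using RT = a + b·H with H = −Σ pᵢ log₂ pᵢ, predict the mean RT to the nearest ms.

Entropy contributions −pᵢ log₂ pᵢ: 0.5260, 0.5301, 0.5278; sum H = 1.5840 bits.
RT = a + bH = 255 + 100·1.5840 = 413.40 ms.

413 ms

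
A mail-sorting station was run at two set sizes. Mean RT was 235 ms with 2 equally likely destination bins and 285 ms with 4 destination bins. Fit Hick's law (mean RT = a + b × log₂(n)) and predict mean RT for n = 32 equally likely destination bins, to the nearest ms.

With log₂ n on the abscissa the relation is linear; from the two conditions:
  b = (285 − 235) / (log₂ 4 − log₂ 2) = 50 / (2 − 1) = 50 ms/bit
  a = 235 − 50 × 1 = 185 ms
Then RT(32) = 185 + 50 × log₂ 32 = 185 + 50 × 5 ≈ 435.000 ms.

435 ms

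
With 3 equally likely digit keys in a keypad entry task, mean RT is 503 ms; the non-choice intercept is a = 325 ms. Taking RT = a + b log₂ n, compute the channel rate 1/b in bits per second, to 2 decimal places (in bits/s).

8.90 bits/s

Choice component = 503 − 325 = 178 ms over log₂(3) = 1.5850 bits.
b = 178 / 1.5850 = 112.305 ms/bit, so 1/b = 8.904 bits/s.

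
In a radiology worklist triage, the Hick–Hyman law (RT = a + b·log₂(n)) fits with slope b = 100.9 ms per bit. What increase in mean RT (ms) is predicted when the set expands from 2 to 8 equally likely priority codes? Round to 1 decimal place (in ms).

The intercept a cancels: ΔRT = b·(log₂ n₂ − log₂ n₁) = b·log₂(n₂/n₁).
log₂(8) − log₂(2) = log₂(8/2) = log₂(4) = 2.
ΔRT = 100.9 × 2.0000 = 201.800 ms.

201.8 ms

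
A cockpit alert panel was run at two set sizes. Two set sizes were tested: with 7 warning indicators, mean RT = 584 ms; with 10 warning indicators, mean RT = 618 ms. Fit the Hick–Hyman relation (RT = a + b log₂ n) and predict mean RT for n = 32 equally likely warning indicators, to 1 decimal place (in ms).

728.9 ms

Solve the two-equation system in a and b:
  b = (618 − 584) / (log₂ 10 − log₂ 7) = 34 / (3.3219 − 2.8074) = 66.074 ms/bit
  a = 584 − 66.074 × 2.8074 = 398.506 ms
Then RT(32) = 398.506 + 66.074 × log₂ 32 = 398.506 + 66.074 × 5 ≈ 728.877 ms.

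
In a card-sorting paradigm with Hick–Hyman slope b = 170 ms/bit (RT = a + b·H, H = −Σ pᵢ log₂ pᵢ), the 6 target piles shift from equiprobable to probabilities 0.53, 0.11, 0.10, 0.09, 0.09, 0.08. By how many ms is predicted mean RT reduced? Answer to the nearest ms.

The RT saving is b·ΔH. Equiprobable H₀ = log₂(6) = 2.5850 bits; with the given probabilities H = 2.0847 bits.
b·(H₀ − H) = 170 × (2.5850 − 2.0847) = 85.04 ms.

85 ms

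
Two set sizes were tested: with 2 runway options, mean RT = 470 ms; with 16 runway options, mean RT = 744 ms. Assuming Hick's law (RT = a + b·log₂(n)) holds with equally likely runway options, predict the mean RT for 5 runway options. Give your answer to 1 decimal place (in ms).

RT is linear in log₂ n, so two points fix the line:
  b = (744 − 470) / (log₂ 16 − log₂ 2) = 274 / (4 − 1) = 91.333 ms/bit
  a = 470 − 91.333 × 1 = 378.667 ms
Then RT(5) = 378.667 + 91.333 × log₂ 5 = 378.667 + 91.333 × 2.3219 ≈ 590.736 ms.

590.7 ms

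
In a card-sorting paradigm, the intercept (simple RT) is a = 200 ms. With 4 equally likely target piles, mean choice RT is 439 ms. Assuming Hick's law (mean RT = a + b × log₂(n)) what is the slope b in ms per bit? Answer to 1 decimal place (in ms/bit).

4 alternatives carry log₂ 4 = 2 bits; the choice cost is 439 − 200 = 239 ms, so b = 239/2 = 119.500 ms/bit.

119.5 ms/bit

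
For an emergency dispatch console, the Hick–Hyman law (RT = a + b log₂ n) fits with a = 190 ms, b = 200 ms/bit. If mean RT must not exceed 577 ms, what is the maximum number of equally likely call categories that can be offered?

Information budget: (577 − 190)/200 = 1.9350 bits, so n ≤ 2^1.9350 = 3.824 → at most 3.

3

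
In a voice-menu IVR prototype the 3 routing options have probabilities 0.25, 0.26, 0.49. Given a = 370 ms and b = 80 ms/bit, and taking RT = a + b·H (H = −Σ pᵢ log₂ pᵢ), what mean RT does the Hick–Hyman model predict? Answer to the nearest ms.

H = 0.25·log₂(1/0.25) + 0.26·log₂(1/0.26) + 0.49·log₂(1/0.49) = 1.5096 bits.
RT = 370 + 80 × 1.5096 = 490.77 ms.

491 ms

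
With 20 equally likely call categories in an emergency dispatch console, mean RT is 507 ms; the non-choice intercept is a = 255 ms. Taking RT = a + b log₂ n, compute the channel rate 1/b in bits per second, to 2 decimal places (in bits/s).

17.15 bits/s

b = (507 − 255)/log₂ 20 = 252/4.3219 = 58.307 ms per bit = 0.05831 s/bit; the reciprocal is 17.151 bits/s.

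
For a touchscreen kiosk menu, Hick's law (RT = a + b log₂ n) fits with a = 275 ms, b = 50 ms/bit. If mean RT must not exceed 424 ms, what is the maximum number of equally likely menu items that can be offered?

7

Set 275 + 50·log₂ n ≤ 424 → log₂ n ≤ (424 − 275)/50 = 2.9800.
So n ≤ 2^2.9800 = 7.890; the largest integer n is 7.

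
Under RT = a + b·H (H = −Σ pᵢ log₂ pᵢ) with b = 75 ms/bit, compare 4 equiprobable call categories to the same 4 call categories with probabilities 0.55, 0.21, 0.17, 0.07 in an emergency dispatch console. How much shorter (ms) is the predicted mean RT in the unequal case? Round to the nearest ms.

26 ms

The RT saving is b·ΔH. Equiprobable H₀ = log₂(4) = 2.0000 bits; with the given probabilities H = 1.6503 bits.
b·(H₀ − H) = 75 × (2.0000 − 1.6503) = 26.22 ms.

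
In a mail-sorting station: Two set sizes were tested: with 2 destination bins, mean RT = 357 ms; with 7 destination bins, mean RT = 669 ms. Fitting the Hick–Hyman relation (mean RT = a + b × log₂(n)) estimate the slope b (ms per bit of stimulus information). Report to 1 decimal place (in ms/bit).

Slope: b = (669 − 357) / (log₂ 7 − log₂ 2) = 312/1.8074 = 172.628 ms/bit.

172.6 ms/bit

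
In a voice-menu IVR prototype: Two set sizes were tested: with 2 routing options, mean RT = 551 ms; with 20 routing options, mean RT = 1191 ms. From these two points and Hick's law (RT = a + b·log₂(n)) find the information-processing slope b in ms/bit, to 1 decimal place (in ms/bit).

Slope: b = (1191 − 551) / (log₂ 20 − log₂ 2) = 640/3.3219 = 192.659 ms/bit.

192.7 ms/bit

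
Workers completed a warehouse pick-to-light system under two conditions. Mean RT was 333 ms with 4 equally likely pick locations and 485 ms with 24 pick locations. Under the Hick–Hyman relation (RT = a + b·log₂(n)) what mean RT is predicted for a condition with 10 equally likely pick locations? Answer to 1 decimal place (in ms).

With log₂ n on the abscissa the relation is linear; from the two conditions:
  b = (485 − 333) / (log₂ 24 − log₂ 4) = 152 / (4.5850 − 2) = 58.802 ms/bit
  a = 333 − 58.802 × 2 = 215.397 ms
Then RT(10) = 215.397 + 58.802 × log₂ 10 = 215.397 + 58.802 × 3.3219 ≈ 410.732 ms.

410.7 ms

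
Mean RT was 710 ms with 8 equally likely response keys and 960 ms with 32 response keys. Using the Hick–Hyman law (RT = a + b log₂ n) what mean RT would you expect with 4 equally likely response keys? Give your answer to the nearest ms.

Fit slope and intercept:
  b = (960 − 710) / (log₂ 32 − log₂ 8) = 250 / (5 − 3) = 125 ms/bit
  a = 710 − 125 × 3 = 335 ms
Then RT(4) = 335 + 125 × log₂ 4 = 335 + 125 × 2 ≈ 585.000 ms.

585 ms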